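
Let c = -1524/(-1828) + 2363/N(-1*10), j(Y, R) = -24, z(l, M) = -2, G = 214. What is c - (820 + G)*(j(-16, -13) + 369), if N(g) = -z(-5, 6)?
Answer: -324970567/914 ≈ -3.5555e+5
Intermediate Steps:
N(g) = 2 (N(g) = -1*(-2) = 2)
c = 1080653/914 (c = -1524/(-1828) + 2363/2 = -1524*(-1/1828) + 2363*(½) = 381/457 + 2363/2 = 1080653/914 ≈ 1182.3)
c - (820 + G)*(j(-16, -13) + 369) = 1080653/914 - (820 + 214)*(-24 + 369) = 1080653/914 - 1034*345 = 1080653/914 - 1*356730 = 1080653/914 - 356730 = -324970567/914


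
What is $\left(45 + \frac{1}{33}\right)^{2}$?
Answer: $\frac{2208196}{1089} \approx 2027.7$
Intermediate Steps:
$\left(45 + \frac{1}{33}\right)^{2} = \left(\frac{1486}{33}\right)^{2} = \frac{2208196}{1089}$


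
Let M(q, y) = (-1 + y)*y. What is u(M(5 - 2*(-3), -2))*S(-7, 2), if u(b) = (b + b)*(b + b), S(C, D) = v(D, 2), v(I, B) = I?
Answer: 288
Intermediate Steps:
S(C, D) = D
M(q, y) = y*(-1 + y)
u(b) = 4*b² (u(b) = (2*b)*(2*b) = 4*b²)
u(M(5 - 2*(-3), -2))*S(-7, 2) = (4*(-2*(-1 - 2))²)*2 = (4*(-2*(-3))²)*2 = (4*6²)*2 = (4*36)*2 = 144*2 = 288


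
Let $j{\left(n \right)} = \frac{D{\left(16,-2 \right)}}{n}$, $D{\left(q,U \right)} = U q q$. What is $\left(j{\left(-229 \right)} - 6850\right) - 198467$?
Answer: $- \frac{47017081}{229} \approx -2.0531 \cdot 10^{5}$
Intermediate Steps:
$D{\left(q,U \right)} = U q^{2}$
$j{\left(n \right)} = - \frac{512}{n}$ ($j{\left(n \right)} = \frac{\left(-2\right) 16^{2}}{n} = \frac{\left(-2\right) 256}{n} = - \frac{512}{n}$)
$\left(j{\left(-229 \right)} - 6850\right) - 198467 = \left(- \frac{512}{-229} - 6850\right) - 198467 = \left(\left(-512\right) \left(- \frac{1}{229}\right) - 6850\right) - 198467 = \left(\frac{512}{229} - 6850\right) - 198467 = - \frac{1568138}{229} - 198467 = - \frac{47017081}{229}$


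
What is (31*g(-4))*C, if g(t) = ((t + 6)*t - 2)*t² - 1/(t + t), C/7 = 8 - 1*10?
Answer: 277543/4 ≈ 69386.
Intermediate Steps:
C = -14 (C = 7*(8 - 1*10) = 7*(8 - 10) = 7*(-2) = -14)
g(t) = -1/(2*t) + t²*(-2 + t*(6 + t)) (g(t) = ((6 + t)*t - 2)*t² - 1/(2*t) = (t*(6 + t) - 2)*t² - 1/(2*t) = (-2 + t*(6 + t))*t² - 1/(2*t) = t²*(-2 + t*(6 + t)) - 1/(2*t) = -1/(2*t) + t²*(-2 + t*(6 + t)))
(31*g(-4))*C = (31*((½)*(-1 + 2*(-4)³*(-2 + (-4)² + 6*(-4)))/(-4)))*(-14) = (31*((½)*(-¼)*(-1 + 2*(-64)*(-2 + 16 - 24))))*(-14) = (31*((½)*(-¼)*(-1 + 2*(-64)*(-10))))*(-14) = (31*((½)*(-¼)*(-1 + 1280)))*(-14) = (31*((½)*(-¼)*1279))*(-14) = (31*(-1279/8))*(-14) = -39649/8*(-14) = 277543/4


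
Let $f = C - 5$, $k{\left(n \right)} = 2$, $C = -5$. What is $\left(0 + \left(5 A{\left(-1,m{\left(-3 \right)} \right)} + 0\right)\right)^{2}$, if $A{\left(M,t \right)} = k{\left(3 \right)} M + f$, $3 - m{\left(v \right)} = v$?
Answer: $3600$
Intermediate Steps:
$m{\left(v \right)} = 3 - v$
$f = -10$ ($f = -5 - 5 = -10$)
$A{\left(M,t \right)} = -10 + 2 M$ ($A{\left(M,t \right)} = 2 M - 10 = -10 + 2 M$)
$\left(0 + \left(5 A{\left(-1,m{\left(-3 \right)} \right)} + 0\right)\right)^{2} = \left(0 + \left(5 \left(-10 + 2 \left(-1\right)\right) + 0\right)\right)^{2} = \left(0 + \left(5 \left(-10 - 2\right) + 0\right)\right)^{2} = \left(0 + \left(5 \left(-12\right) + 0\right)\right)^{2} = \left(0 + \left(-60 + 0\right)\right)^{2} = \left(0 - 60\right)^{2} = \left(-60\right)^{2} = 3600$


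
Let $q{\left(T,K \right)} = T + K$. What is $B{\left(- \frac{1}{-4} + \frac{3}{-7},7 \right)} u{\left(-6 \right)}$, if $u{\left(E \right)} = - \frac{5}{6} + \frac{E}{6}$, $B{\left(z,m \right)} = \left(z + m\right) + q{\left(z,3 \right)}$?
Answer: $- \frac{495}{28} \approx -17.679$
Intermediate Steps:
$q{\left(T,K \right)} = K + T$
$B{\left(z,m \right)} = 3 + m + 2 z$ ($B{\left(z,m \right)} = \left(z + m\right) + \left(3 + z\right) = \left(m + z\right) + \left(3 + z\right) = 3 + m + 2 z$)
$u{\left(E \right)} = - \frac{5}{6} + \frac{E}{6}$ ($u{\left(E \right)} = \left(-5\right) \frac{1}{6} + E \frac{1}{6} = - \frac{5}{6} + \frac{E}{6}$)
$B{\left(- \frac{1}{-4} + \frac{3}{-7},7 \right)} u{\left(-6 \right)} = \left(3 + 7 + 2 \left(- \frac{1}{-4} + \frac{3}{-7}\right)\right) \left(- \frac{5}{6} + \frac{1}{6} \left(-6\right)\right) = \left(3 + 7 + 2 \left(\left(-1\right) \left(- \frac{1}{4}\right) + 3 \left(- \frac{1}{7}\right)\right)\right) \left(- \frac{5}{6} - 1\right) = \left(3 + 7 + 2 \left(\frac{1}{4} - \frac{3}{7}\right)\right) \left(- \frac{11}{6}\right) = \left(3 + 7 + 2 \left(- \frac{5}{28}\right)\right) \left(- \frac{11}{6}\right) = \left(3 + 7 - \frac{5}{14}\right) \left(- \frac{11}{6}\right) = \frac{135}{14} \left(- \frac{11}{6}\right) = - \frac{495}{28}$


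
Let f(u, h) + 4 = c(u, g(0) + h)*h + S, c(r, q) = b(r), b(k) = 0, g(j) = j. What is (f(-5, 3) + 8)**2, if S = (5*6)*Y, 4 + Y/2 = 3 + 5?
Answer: 59536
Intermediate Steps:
c(r, q) = 0
Y = 8 (Y = -8 + 2*(3 + 5) = -8 + 2*8 = -8 + 16 = 8)
S = 240 (S = (5*6)*8 = 30*8 = 240)
f(u, h) = 236 (f(u, h) = -4 + (0*h + 240) = -4 + (0 + 240) = -4 + 240 = 236)
(f(-5, 3) + 8)**2 = (236 + 8)**2 = 244**2 = 59536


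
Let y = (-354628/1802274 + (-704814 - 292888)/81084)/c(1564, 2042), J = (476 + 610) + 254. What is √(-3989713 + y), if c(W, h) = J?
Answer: I*√1180478867856988383959354063198/543949122004 ≈ 1997.4*I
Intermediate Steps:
J = 1340 (J = 1086 + 254 = 1340)
c(W, h) = 1340
y = -10149372395/1087898244008 (y = (-354628/1802274 + (-704814 - 292888)/81084)/1340 = (-354628*1/1802274 - 997702*1/81084)*(1/1340) = (-177314/901137 - 498851/40542)*(1/1340) = -50746861975/4059321806*1/1340 = -10149372395/1087898244008 ≈ -0.0093293)
√(-3989713 + y) = √(-3989713 - 10149372395/1087898244008) = √(-4340401776945262099/1087898244008) = I*√1180478867856988383959354063198/543949122004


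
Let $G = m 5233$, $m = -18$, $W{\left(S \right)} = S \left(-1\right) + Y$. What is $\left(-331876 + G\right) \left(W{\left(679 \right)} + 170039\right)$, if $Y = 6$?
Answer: $-72161771620$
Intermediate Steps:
$W{\left(S \right)} = 6 - S$ ($W{\left(S \right)} = S \left(-1\right) + 6 = - S + 6 = 6 - S$)
$G = -94194$ ($G = \left(-18\right) 5233 = -94194$)
$\left(-331876 + G\right) \left(W{\left(679 \right)} + 170039\right) = \left(-331876 - 94194\right) \left(\left(6 - 679\right) + 170039\right) = - 426070 \left(\left(6 - 679\right) + 170039\right) = - 426070 \left(-673 + 170039\right) = \left(-426070\right) 169366 = -72161771620$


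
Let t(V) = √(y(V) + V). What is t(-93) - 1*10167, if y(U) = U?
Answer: -10167 + I*√186 ≈ -10167.0 + 13.638*I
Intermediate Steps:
t(V) = √2*√V (t(V) = √(V + V) = √(2*V) = √2*√V)
t(-93) - 1*10167 = √2*√(-93) - 1*10167 = √2*(I*√93) - 10167 = I*√186 - 10167 = -10167 + I*√186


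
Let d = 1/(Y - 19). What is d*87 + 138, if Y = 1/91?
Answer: 76849/576 ≈ 133.42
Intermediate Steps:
Y = 1/91 ≈ 0.010989
d = -91/1728 (d = 1/(1/91 - 19) = 1/(-1728/91) = -91/1728 ≈ -0.052662)
d*87 + 138 = -91/1728*87 + 138 = -2639/576 + 138 = 76849/576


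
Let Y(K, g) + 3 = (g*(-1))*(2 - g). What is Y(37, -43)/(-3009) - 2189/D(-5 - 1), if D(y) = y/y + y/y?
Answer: -2196855/2006 ≈ -1095.1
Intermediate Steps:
Y(K, g) = -3 - g*(2 - g) (Y(K, g) = -3 + (g*(-1))*(2 - g) = -3 + (-g)*(2 - g) = -3 - g*(2 - g))
D(y) = 2 (D(y) = 1 + 1 = 2)
Y(37, -43)/(-3009) - 2189/D(-5 - 1) = (-3 + (-43)² - 2*(-43))/(-3009) - 2189/2 = (-3 + 1849 + 86)*(-1/3009) - 2189*½ = 1932*(-1/3009) - 2189/2 = -644/1003 - 2189/2 = -2196855/2006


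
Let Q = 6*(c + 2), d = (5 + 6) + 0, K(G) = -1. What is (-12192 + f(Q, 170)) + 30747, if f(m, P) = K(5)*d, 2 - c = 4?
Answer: 18544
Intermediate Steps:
c = -2 (c = 2 - 1*4 = 2 - 4 = -2)
d = 11 (d = 11 + 0 = 11)
Q = 0 (Q = 6*(-2 + 2) = 6*0 = 0)
f(m, P) = -11 (f(m, P) = -1*11 = -11)
(-12192 + f(Q, 170)) + 30747 = (-12192 - 11) + 30747 = -12203 + 30747 = 18544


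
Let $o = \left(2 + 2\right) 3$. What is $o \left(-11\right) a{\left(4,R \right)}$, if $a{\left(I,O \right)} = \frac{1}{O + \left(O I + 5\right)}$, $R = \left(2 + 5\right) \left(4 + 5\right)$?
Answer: $- \frac{33}{80} \approx -0.4125$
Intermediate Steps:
$o = 12$ ($o = 4 \cdot 3 = 12$)
$R = 63$ ($R = 7 \cdot 9 = 63$)
$a{\left(I,O \right)} = \frac{1}{5 + O + I O}$ ($a{\left(I,O \right)} = \frac{1}{O + \left(I O + 5\right)} = \frac{1}{O + \left(5 + I O\right)} = \frac{1}{5 + O + I O}$)
$o \left(-11\right) a{\left(4,R \right)} = \frac{12 \left(-11\right)}{5 + 63 + 4 \cdot 63} = - \frac{132}{5 + 63 + 252} = - \frac{132}{320} = \left(-132\right) \frac{1}{320} = - \frac{33}{80}$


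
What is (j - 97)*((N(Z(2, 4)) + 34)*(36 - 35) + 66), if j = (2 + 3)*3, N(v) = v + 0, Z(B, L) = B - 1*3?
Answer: -8118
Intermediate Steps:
Z(B, L) = -3 + B (Z(B, L) = B - 3 = -3 + B)
N(v) = v
j = 15 (j = 5*3 = 15)
(j - 97)*((N(Z(2, 4)) + 34)*(36 - 35) + 66) = (15 - 97)*(((-3 + 2) + 34)*(36 - 35) + 66) = -82*((-1 + 34)*1 + 66) = -82*(33*1 + 66) = -82*(33 + 66) = -82*99 = -8118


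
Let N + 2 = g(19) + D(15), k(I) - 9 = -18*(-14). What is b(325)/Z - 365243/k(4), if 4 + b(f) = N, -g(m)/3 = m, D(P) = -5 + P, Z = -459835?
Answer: -167951501072/120016935 ≈ -1399.4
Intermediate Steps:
k(I) = 261 (k(I) = 9 - 18*(-14) = 9 + 252 = 261)
g(m) = -3*m
N = -49 (N = -2 + (-3*19 + (-5 + 15)) = -2 + (-57 + 10) = -2 - 47 = -49)
b(f) = -53 (b(f) = -4 - 49 = -53)
b(325)/Z - 365243/k(4) = -53/(-459835) - 365243/261 = -53*(-1/459835) - 365243*1/261 = 53/459835 - 365243/261 = -167951501072/120016935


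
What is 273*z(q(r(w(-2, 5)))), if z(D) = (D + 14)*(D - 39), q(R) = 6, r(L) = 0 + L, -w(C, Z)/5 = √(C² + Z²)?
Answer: -180180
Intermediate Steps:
w(C, Z) = -5*√(C² + Z²)
r(L) = L
z(D) = (-39 + D)*(14 + D) (z(D) = (14 + D)*(-39 + D) = (-39 + D)*(14 + D))
273*z(q(r(w(-2, 5)))) = 273*(-546 + 6² - 25*6) = 273*(-546 + 36 - 150) = 273*(-660) = -180180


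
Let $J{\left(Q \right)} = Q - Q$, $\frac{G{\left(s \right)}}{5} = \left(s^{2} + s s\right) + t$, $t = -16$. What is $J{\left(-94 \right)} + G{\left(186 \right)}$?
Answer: $345880$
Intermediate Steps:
$G{\left(s \right)} = -80 + 10 s^{2}$ ($G{\left(s \right)} = 5 \left(\left(s^{2} + s s\right) - 16\right) = 5 \left(\left(s^{2} + s^{2}\right) - 16\right) = 5 \left(2 s^{2} - 16\right) = 5 \left(-16 + 2 s^{2}\right) = -80 + 10 s^{2}$)
$J{\left(Q \right)} = 0$
$J{\left(-94 \right)} + G{\left(186 \right)} = 0 - \left(80 - 10 \cdot 186^{2}\right) = 0 + \left(-80 + 10 \cdot 34596\right) = 0 + \left(-80 + 345960\right) = 0 + 345880 = 345880$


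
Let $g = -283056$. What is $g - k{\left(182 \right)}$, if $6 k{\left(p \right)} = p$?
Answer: $- \frac{849259}{3} \approx -2.8309 \cdot 10^{5}$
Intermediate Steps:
$k{\left(p \right)} = \frac{p}{6}$
$g - k{\left(182 \right)} = -283056 - \frac{1}{6} \cdot 182 = -283056 - \frac{91}{3} = - \frac{849259}{3}$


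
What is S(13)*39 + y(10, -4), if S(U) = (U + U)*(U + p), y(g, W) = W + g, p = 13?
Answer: 26370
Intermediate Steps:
S(U) = 2*U*(13 + U) (S(U) = (U + U)*(U + 13) = (2*U)*(13 + U) = 2*U*(13 + U))
S(13)*39 + y(10, -4) = (2*13*(13 + 13))*39 + (-4 + 10) = (2*13*26)*39 + 6 = 676*39 + 6 = 26364 + 6 = 26370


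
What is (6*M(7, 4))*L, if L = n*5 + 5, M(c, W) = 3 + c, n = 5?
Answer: 1800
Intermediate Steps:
L = 30 (L = 5*5 + 5 = 25 + 5 = 30)
(6*M(7, 4))*L = (6*(3 + 7))*30 = (6*10)*30 = 60*30 = 1800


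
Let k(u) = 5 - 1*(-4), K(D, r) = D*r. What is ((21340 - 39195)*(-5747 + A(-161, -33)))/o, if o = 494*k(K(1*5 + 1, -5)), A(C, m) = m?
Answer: 51600950/2223 ≈ 23212.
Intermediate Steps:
k(u) = 9 (k(u) = 5 + 4 = 9)
o = 4446 (o = 494*9 = 4446)
((21340 - 39195)*(-5747 + A(-161, -33)))/o = ((21340 - 39195)*(-5747 - 33))/4446 = -17855*(-5780)*(1/4446) = 103201900*(1/4446) = 51600950/2223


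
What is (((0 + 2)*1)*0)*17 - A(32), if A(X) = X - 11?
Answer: -21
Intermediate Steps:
A(X) = -11 + X
(((0 + 2)*1)*0)*17 - A(32) = (((0 + 2)*1)*0)*17 - (-11 + 32) = ((2*1)*0)*17 - 1*21 = (2*0)*17 - 21 = 0*17 - 21 = 0 - 21 = -21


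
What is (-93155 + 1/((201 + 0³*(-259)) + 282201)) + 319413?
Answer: 63895711717/282402 ≈ 2.2626e+5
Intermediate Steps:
(-93155 + 1/((201 + 0³*(-259)) + 282201)) + 319413 = (-93155 + 1/((201 + 0*(-259)) + 282201)) + 319413 = (-93155 + 1/((201 + 0) + 282201)) + 319413 = (-93155 + 1/(201 + 282201)) + 319413 = (-93155 + 1/282402) + 319413 = -26307158309/282402 + 319413 = 63895711717/282402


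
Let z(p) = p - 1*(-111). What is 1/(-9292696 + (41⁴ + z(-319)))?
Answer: -1/6467143 ≈ -1.5463e-7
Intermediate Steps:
z(p) = 111 + p (z(p) = p + 111 = 111 + p)
1/(-9292696 + (41⁴ + z(-319))) = 1/(-9292696 + (41⁴ + (111 - 319))) = 1/(-9292696 + (2825761 - 208)) = 1/(-9292696 + 2825553) = 1/(-6467143) = -1/6467143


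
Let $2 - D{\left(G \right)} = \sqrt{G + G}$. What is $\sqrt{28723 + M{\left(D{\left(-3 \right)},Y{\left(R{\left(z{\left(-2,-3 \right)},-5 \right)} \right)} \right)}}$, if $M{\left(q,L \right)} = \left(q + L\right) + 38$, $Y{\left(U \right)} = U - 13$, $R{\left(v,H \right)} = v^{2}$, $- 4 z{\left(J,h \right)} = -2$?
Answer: $\frac{\sqrt{115001 - 4 i \sqrt{6}}}{2} \approx 169.56 - 0.0072231 i$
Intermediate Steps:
$z{\left(J,h \right)} = \frac{1}{2}$ ($z{\left(J,h \right)} = \left(- \frac{1}{4}\right) \left(-2\right) = \frac{1}{2}$)
$Y{\left(U \right)} = -13 + U$
$D{\left(G \right)} = 2 - \sqrt{2} \sqrt{G}$ ($D{\left(G \right)} = 2 - \sqrt{G + G} = 2 - \sqrt{2 G} = 2 - \sqrt{2} \sqrt{G}$)
$M{\left(q,L \right)} = 38 + L + q$ ($M{\left(q,L \right)} = \left(L + q\right) + 38 = 38 + L + q$)
$\sqrt{28723 + M{\left(D{\left(-3 \right)},Y{\left(R{\left(z{\left(-2,-3 \right)},-5 \right)} \right)} \right)}} = \sqrt{28723 + \left(38 - \left(13 - \left(\frac{1}{2}\right)^{2}\right) + \left(2 - \sqrt{2} \sqrt{-3}\right)\right)} = \sqrt{28723 + \left(38 + \left(-13 + \frac{1}{4}\right) + \left(2 - \sqrt{2} i \sqrt{3}\right)\right)} = \sqrt{28723 + \left(38 - \frac{51}{4} + \left(2 - i \sqrt{6}\right)\right)} = \sqrt{28723 + \left(\frac{109}{4} - i \sqrt{6}\right)} = \sqrt{\frac{115001}{4} - i \sqrt{6}}$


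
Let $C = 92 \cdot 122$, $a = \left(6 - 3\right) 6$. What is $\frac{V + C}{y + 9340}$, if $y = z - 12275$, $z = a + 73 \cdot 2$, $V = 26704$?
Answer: $- \frac{37928}{2771} \approx -13.687$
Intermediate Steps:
$a = 18$ ($a = 3 \cdot 6 = 18$)
$z = 164$ ($z = 18 + 73 \cdot 2 = 18 + 146 = 164$)
$C = 11224$
$y = -12111$ ($y = 164 - 12275 = -12111$)
$\frac{V + C}{y + 9340} = \frac{26704 + 11224}{-12111 + 9340} = \frac{37928}{-2771} = 37928 \left(- \frac{1}{2771}\right) = - \frac{37928}{2771}$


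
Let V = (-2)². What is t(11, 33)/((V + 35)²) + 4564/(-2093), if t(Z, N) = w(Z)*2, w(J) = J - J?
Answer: -652/299 ≈ -2.1806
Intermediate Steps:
w(J) = 0
V = 4
t(Z, N) = 0 (t(Z, N) = 0*2 = 0)
t(11, 33)/((V + 35)²) + 4564/(-2093) = 0/((4 + 35)²) + 4564/(-2093) = 0/(39²) + 4564*(-1/2093) = 0/1521 - 652/299 = 0*(1/1521) - 652/299 = 0 - 652/299 = -652/299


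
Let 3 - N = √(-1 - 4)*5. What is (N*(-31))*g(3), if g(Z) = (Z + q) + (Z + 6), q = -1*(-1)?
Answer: -1209 + 2015*I*√5 ≈ -1209.0 + 4505.7*I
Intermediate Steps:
q = 1
N = 3 - 5*I*√5 (N = 3 - √(-1 - 4)*5 = 3 - √(-5)*5 = 3 - I*√5*5 = 3 - 5*I*√5 ≈ 3.0 - 11.18*I)
g(Z) = 7 + 2*Z (g(Z) = (Z + 1) + (Z + 6) = (1 + Z) + (6 + Z) = 7 + 2*Z)
(N*(-31))*g(3) = ((3 - 5*I*√5)*(-31))*(7 + 2*3) = (-93 + 155*I*√5)*(7 + 6) = (-93 + 155*I*√5)*13 = -1209 + 2015*I*√5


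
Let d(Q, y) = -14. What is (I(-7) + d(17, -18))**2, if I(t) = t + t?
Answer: 784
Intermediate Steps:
I(t) = 2*t
(I(-7) + d(17, -18))**2 = (2*(-7) - 14)**2 = (-14 - 14)**2 = (-28)**2 = 784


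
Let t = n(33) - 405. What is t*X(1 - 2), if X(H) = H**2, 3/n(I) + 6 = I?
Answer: -3644/9 ≈ -404.89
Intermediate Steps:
n(I) = 3/(-6 + I)
t = -3644/9 (t = 3/(-6 + 33) - 405 = 3/27 - 405 = 3*(1/27) - 405 = 1/9 - 405 = -3644/9 ≈ -404.89)
t*X(1 - 2) = -3644*(1 - 2)**2/9 = -3644/9*(-1)**2 = -3644/9*1 = -3644/9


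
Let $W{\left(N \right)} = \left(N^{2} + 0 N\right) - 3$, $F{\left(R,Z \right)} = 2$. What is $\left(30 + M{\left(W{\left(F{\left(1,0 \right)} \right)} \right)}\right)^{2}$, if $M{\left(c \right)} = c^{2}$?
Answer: $961$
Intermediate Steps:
$W{\left(N \right)} = -3 + N^{2}$ ($W{\left(N \right)} = \left(N^{2} + 0\right) - 3 = N^{2} - 3 = -3 + N^{2}$)
$\left(30 + M{\left(W{\left(F{\left(1,0 \right)} \right)} \right)}\right)^{2} = \left(30 + \left(-3 + 2^{2}\right)^{2}\right)^{2} = \left(30 + \left(-3 + 4\right)^{2}\right)^{2} = \left(30 + 1^{2}\right)^{2} = \left(30 + 1\right)^{2} = 31^{2} = 961$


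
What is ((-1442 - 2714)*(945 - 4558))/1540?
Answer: 3753907/385 ≈ 9750.4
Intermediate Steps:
((-1442 - 2714)*(945 - 4558))/1540 = -4156*(-3613)*(1/1540) = 15015628*(1/1540) = 3753907/385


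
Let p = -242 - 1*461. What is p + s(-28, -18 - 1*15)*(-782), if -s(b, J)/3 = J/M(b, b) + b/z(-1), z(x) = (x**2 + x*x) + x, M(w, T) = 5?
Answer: -409373/5 ≈ -81875.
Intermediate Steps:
z(x) = x + 2*x**2 (z(x) = (x**2 + x**2) + x = 2*x**2 + x = x + 2*x**2)
s(b, J) = -3*b - 3*J/5 (s(b, J) = -3*(J/5 + b/((-(1 + 2*(-1))))) = -3*(J*(1/5) + b/((-(1 - 2)))) = -3*(J/5 + b/((-1*(-1)))) = -3*(J/5 + b/1) = -3*(J/5 + b*1) = -3*(J/5 + b) = -3*(b + J/5) = -3*b - 3*J/5)
p = -703 (p = -242 - 461 = -703)
p + s(-28, -18 - 1*15)*(-782) = -703 + (-3*(-28) - 3*(-18 - 1*15)/5)*(-782) = -703 + (84 - 3*(-18 - 15)/5)*(-782) = -703 + (84 - 3/5*(-33))*(-782) = -703 + (84 + 99/5)*(-782) = -703 + (519/5)*(-782) = -703 - 405858/5 = -409373/5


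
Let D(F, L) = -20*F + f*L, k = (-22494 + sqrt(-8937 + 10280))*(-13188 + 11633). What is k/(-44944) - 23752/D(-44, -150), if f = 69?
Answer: -82543940003/106404920 + 1555*sqrt(1343)/44944 ≈ -774.49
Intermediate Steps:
k = 34978170 - 1555*sqrt(1343) (k = (-22494 + sqrt(1343))*(-1555) = 34978170 - 1555*sqrt(1343) ≈ 3.4921e+7)
D(F, L) = -20*F + 69*L
k/(-44944) - 23752/D(-44, -150) = (34978170 - 1555*sqrt(1343))/(-44944) - 23752/(-20*(-44) + 69*(-150)) = (34978170 - 1555*sqrt(1343))*(-1/44944) - 23752/(880 - 10350) = (-17489085/22472 + 1555*sqrt(1343)/44944) - 23752/(-9470) = (-17489085/22472 + 1555*sqrt(1343)/44944) - 23752*(-1/9470) = (-17489085/22472 + 1555*sqrt(1343)/44944) + 11876/4735 = -82543940003/106404920 + 1555*sqrt(1343)/44944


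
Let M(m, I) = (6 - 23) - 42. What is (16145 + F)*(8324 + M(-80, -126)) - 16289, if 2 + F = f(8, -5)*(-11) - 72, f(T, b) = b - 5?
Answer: 133719676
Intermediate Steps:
f(T, b) = -5 + b
M(m, I) = -59 (M(m, I) = -17 - 42 = -59)
F = 36 (F = -2 + ((-5 - 5)*(-11) - 72) = -2 + (-10*(-11) - 72) = -2 + (110 - 72) = -2 + 38 = 36)
(16145 + F)*(8324 + M(-80, -126)) - 16289 = (16145 + 36)*(8324 - 59) - 16289 = 16181*8265 - 16289 = 133735965 - 16289 = 133719676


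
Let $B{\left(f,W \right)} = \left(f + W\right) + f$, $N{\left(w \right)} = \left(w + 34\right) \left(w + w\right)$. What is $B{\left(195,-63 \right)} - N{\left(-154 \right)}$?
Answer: $-36633$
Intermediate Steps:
$N{\left(w \right)} = 2 w \left(34 + w\right)$ ($N{\left(w \right)} = \left(34 + w\right) 2 w = 2 w \left(34 + w\right)$)
$B{\left(f,W \right)} = W + 2 f$ ($B{\left(f,W \right)} = \left(W + f\right) + f = W + 2 f$)
$B{\left(195,-63 \right)} - N{\left(-154 \right)} = \left(-63 + 2 \cdot 195\right) - 2 \left(-154\right) \left(34 - 154\right) = \left(-63 + 390\right) - 2 \left(-154\right) \left(-120\right) = 327 - 36960 = -36633$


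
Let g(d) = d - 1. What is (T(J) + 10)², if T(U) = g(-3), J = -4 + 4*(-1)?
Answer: 36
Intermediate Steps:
J = -8 (J = -4 - 4 = -8)
g(d) = -1 + d
T(U) = -4 (T(U) = -1 - 3 = -4)
(T(J) + 10)² = (-4 + 10)² = 6² = 36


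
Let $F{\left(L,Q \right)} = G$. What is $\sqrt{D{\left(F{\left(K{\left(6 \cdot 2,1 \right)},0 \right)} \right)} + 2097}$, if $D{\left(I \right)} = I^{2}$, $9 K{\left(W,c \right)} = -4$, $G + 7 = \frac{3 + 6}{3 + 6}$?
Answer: $3 \sqrt{237} \approx 46.184$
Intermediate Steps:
$G = -6$ ($G = -7 + \frac{3 + 6}{3 + 6} = -7 + \frac{9}{9} = -7 + 9 \cdot \frac{1}{9} = -7 + 1 = -6$)
$K{\left(W,c \right)} = - \frac{4}{9}$ ($K{\left(W,c \right)} = \frac{1}{9} \left(-4\right) = - \frac{4}{9}$)
$F{\left(L,Q \right)} = -6$
$\sqrt{D{\left(F{\left(K{\left(6 \cdot 2,1 \right)},0 \right)} \right)} + 2097} = \sqrt{\left(-6\right)^{2} + 2097} = \sqrt{36 + 2097} = \sqrt{2133} = 3 \sqrt{237}$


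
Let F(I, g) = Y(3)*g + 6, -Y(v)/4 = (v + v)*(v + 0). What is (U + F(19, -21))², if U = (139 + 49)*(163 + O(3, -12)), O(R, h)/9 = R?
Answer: 1386668644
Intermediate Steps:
O(R, h) = 9*R
U = 35720 (U = (139 + 49)*(163 + 9*3) = 188*(163 + 27) = 188*190 = 35720)
Y(v) = -8*v² (Y(v) = -4*(v + v)*(v + 0) = -4*2*v*v = -8*v²)
F(I, g) = 6 - 72*g (F(I, g) = (-8*3²)*g + 6 = (-8*9)*g + 6 = -72*g + 6 = 6 - 72*g)
(U + F(19, -21))² = (35720 + (6 - 72*(-21)))² = (35720 + (6 + 1512))² = (35720 + 1518)² = 37238² = 1386668644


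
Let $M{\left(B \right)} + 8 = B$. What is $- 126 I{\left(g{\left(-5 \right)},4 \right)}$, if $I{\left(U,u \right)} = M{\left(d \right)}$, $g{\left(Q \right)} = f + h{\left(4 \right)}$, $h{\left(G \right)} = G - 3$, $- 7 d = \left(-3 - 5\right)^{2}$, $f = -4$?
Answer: $2160$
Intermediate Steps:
$d = - \frac{64}{7}$ ($d = - \frac{\left(-3 - 5\right)^{2}}{7} = - \frac{\left(-8\right)^{2}}{7} = \left(- \frac{1}{7}\right) 64 = - \frac{64}{7} \approx -9.1429$)
$h{\left(G \right)} = -3 + G$
$M{\left(B \right)} = -8 + B$
$g{\left(Q \right)} = -3$ ($g{\left(Q \right)} = -4 + \left(-3 + 4\right) = -4 + 1 = -3$)
$I{\left(U,u \right)} = - \frac{120}{7}$ ($I{\left(U,u \right)} = -8 - \frac{64}{7} = - \frac{120}{7}$)
$- 126 I{\left(g{\left(-5 \right)},4 \right)} = \left(-126\right) \left(- \frac{120}{7}\right) = 2160$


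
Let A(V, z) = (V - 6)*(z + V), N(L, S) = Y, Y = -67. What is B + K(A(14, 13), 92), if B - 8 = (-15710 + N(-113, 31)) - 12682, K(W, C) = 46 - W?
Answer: -28621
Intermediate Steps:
N(L, S) = -67
A(V, z) = (-6 + V)*(V + z)
B = -28451 (B = 8 + ((-15710 - 67) - 12682) = 8 + (-15777 - 12682) = 8 - 28459 = -28451)
B + K(A(14, 13), 92) = -28451 + (46 - (14**2 - 6*14 - 6*13 + 14*13)) = -28451 + (46 - (196 - 84 - 78 + 182)) = -28451 + (46 - 1*216) = -28451 + (46 - 216) = -28451 - 170 = -28621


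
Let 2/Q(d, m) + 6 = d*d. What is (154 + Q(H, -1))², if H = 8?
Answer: 19954089/841 ≈ 23727.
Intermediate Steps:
Q(d, m) = 2/(-6 + d²) (Q(d, m) = 2/(-6 + d*d) = 2/(-6 + d²))
(154 + Q(H, -1))² = (154 + 2/(-6 + 8²))² = (154 + 2/(-6 + 64))² = (154 + 2/58)² = (154 + 2*(1/58))² = (154 + 1/29)² = (4467/29)² = 19954089/841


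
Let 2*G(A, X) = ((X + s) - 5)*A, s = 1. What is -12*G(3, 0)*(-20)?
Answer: -1440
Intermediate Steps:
G(A, X) = A*(-4 + X)/2 (G(A, X) = (((X + 1) - 5)*A)/2 = (((1 + X) - 5)*A)/2 = ((-4 + X)*A)/2 = (A*(-4 + X))/2 = A*(-4 + X)/2)
-12*G(3, 0)*(-20) = -6*3*(-4 + 0)*(-20) = -6*3*(-4)*(-20) = -12*(-6)*(-20) = 72*(-20) = -1440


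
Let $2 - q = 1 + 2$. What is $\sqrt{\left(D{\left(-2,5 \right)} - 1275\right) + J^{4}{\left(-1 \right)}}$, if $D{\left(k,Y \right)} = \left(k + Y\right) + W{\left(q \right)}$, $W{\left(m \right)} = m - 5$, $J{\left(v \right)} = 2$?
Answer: $i \sqrt{1262} \approx 35.525 i$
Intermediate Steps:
$q = -1$ ($q = 2 - \left(1 + 2\right) = 2 - 3 = -1$)
$W{\left(m \right)} = -5 + m$
$D{\left(k,Y \right)} = -6 + Y + k$ ($D{\left(k,Y \right)} = \left(k + Y\right) - 6 = \left(Y + k\right) - 6 = -6 + Y + k$)
$\sqrt{\left(D{\left(-2,5 \right)} - 1275\right) + J^{4}{\left(-1 \right)}} = \sqrt{\left(\left(-6 + 5 - 2\right) - 1275\right) + 2^{4}} = \sqrt{\left(-3 - 1275\right) + 16} = \sqrt{-1278 + 16} = \sqrt{-1262} = i \sqrt{1262}$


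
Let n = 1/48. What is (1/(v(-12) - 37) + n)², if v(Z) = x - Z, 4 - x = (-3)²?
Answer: 1/6400 ≈ 0.00015625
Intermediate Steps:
x = -5 (x = 4 - 1*(-3)² = 4 - 1*9 = 4 - 9 = -5)
v(Z) = -5 - Z
n = 1/48 ≈ 0.020833
(1/(v(-12) - 37) + n)² = (1/((-5 - 1*(-12)) - 37) + 1/48)² = (1/((-5 + 12) - 37) + 1/48)² = (1/(7 - 37) + 1/48)² = (1/(-30) + 1/48)² = (-1/30 + 1/48)² = (-1/80)² = 1/6400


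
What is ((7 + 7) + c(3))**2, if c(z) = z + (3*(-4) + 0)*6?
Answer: 3025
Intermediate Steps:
c(z) = -72 + z (c(z) = z + (-12 + 0)*6 = z - 12*6 = z - 72 = -72 + z)
((7 + 7) + c(3))**2 = ((7 + 7) + (-72 + 3))**2 = (14 - 69)**2 = (-55)**2 = 3025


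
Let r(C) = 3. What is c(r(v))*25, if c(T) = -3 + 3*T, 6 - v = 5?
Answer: 150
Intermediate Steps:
v = 1 (v = 6 - 1*5 = 6 - 5 = 1)
c(r(v))*25 = (-3 + 3*3)*25 = (-3 + 9)*25 = 6*25 = 150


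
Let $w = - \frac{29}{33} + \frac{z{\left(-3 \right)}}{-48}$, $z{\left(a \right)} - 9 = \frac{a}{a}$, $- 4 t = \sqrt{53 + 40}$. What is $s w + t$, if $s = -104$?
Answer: $\frac{3731}{33} - \frac{\sqrt{93}}{4} \approx 110.65$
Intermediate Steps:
$t = - \frac{\sqrt{93}}{4}$ ($t = - \frac{\sqrt{53 + 40}}{4} = - \frac{\sqrt{93}}{4} \approx -2.4109$)
$z{\left(a \right)} = 10$ ($z{\left(a \right)} = 9 + \frac{a}{a} = 9 + 1 = 10$)
$w = - \frac{287}{264}$ ($w = - \frac{29}{33} + \frac{10}{-48} = \left(-29\right) \frac{1}{33} + 10 \left(- \frac{1}{48}\right) = - \frac{29}{33} - \frac{5}{24} = - \frac{287}{264} \approx -1.0871$)
$s w + t = \left(-104\right) \left(- \frac{287}{264}\right) - \frac{\sqrt{93}}{4} = \frac{3731}{33} - \frac{\sqrt{93}}{4}$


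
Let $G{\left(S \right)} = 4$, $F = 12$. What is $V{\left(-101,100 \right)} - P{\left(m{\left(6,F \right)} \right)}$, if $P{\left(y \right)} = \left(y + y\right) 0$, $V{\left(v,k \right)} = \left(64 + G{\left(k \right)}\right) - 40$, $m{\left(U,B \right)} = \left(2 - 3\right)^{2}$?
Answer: $28$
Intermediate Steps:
$m{\left(U,B \right)} = 1$ ($m{\left(U,B \right)} = \left(-1\right)^{2} = 1$)
$V{\left(v,k \right)} = 28$ ($V{\left(v,k \right)} = \left(64 + 4\right) - 40 = 68 - 40 = 28$)
$P{\left(y \right)} = 0$ ($P{\left(y \right)} = 2 y 0 = 0$)
$V{\left(-101,100 \right)} - P{\left(m{\left(6,F \right)} \right)} = 28 - 0 = 28 + 0 = 28$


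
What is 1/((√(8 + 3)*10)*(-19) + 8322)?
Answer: 219/1812068 + 5*√11/1812068 ≈ 0.00013001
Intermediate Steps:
1/((√(8 + 3)*10)*(-19) + 8322) = 1/((√11*10)*(-19) + 8322) = 1/((10*√11)*(-19) + 8322) = 1/(-190*√11 + 8322) = 1/(8322 - 190*√11)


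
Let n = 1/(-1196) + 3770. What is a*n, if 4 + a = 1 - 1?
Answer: -4508919/299 ≈ -15080.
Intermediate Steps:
a = -4 (a = -4 + (1 - 1) = -4 + 0 = -4)
n = 4508919/1196 (n = -1/1196 + 3770 = 4508919/1196 ≈ 3770.0)
a*n = -4*4508919/1196 = -4508919/299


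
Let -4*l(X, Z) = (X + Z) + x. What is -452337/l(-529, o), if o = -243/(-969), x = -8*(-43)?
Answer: -292209702/29837 ≈ -9793.5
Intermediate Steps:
x = 344
o = 81/323 (o = -243*(-1/969) = 81/323 ≈ 0.25077)
l(X, Z) = -86 - X/4 - Z/4 (l(X, Z) = -((X + Z) + 344)/4 = -(344 + X + Z)/4 = -86 - X/4 - Z/4)
-452337/l(-529, o) = -452337/(-86 - ¼*(-529) - ¼*81/323) = -452337/(-86 + 529/4 - 81/1292) = -452337/29837/646 = -452337*646/29837 = -292209702/29837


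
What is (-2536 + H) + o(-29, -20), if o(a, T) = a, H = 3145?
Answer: 580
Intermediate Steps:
(-2536 + H) + o(-29, -20) = (-2536 + 3145) - 29 = 609 - 29 = 580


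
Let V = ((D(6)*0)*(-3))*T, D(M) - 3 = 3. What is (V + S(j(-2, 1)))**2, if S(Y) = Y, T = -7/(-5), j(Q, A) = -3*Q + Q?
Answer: 16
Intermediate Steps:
D(M) = 6 (D(M) = 3 + 3 = 6)
j(Q, A) = -2*Q
T = 7/5 (T = -7*(-1/5) = 7/5 ≈ 1.4000)
V = 0 (V = ((6*0)*(-3))*(7/5) = (0*(-3))*(7/5) = 0*(7/5) = 0)
(V + S(j(-2, 1)))**2 = (0 - 2*(-2))**2 = (0 + 4)**2 = 4**2 = 16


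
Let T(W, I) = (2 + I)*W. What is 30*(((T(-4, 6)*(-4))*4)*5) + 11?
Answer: 76811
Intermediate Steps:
T(W, I) = W*(2 + I)
30*(((T(-4, 6)*(-4))*4)*5) + 11 = 30*(((-4*(2 + 6)*(-4))*4)*5) + 11 = 30*(((-4*8*(-4))*4)*5) + 11 = 30*((-32*(-4)*4)*5) + 11 = 30*((128*4)*5) + 11 = 30*(512*5) + 11 = 30*2560 + 11 = 76800 + 11 = 76811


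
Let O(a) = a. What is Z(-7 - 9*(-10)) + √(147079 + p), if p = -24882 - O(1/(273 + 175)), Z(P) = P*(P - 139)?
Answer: -4648 + 27*√525665/56 ≈ -4298.4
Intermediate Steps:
Z(P) = P*(-139 + P)
p = -11147137/448 (p = -24882 - 1/(273 + 175) = -24882 - 1/448 = -11147137/448 ≈ -24882.)
Z(-7 - 9*(-10)) + √(147079 + p) = (-7 - 9*(-10))*(-139 + (-7 - 9*(-10))) + √(147079 - 11147137/448) = (-7 + 90)*(-139 + (-7 + 90)) + √(54744255/448) = 83*(-139 + 83) + 27*√525665/56 = 83*(-56) + 27*√525665/56 = -4648 + 27*√525665/56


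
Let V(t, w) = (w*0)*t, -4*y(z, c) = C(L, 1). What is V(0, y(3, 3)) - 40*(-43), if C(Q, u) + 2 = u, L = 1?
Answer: 1720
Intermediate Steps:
C(Q, u) = -2 + u
y(z, c) = 1/4 (y(z, c) = -(-2 + 1)/4 = -1/4*(-1) = 1/4)
V(t, w) = 0 (V(t, w) = 0*t = 0)
V(0, y(3, 3)) - 40*(-43) = 0 - 40*(-43) = 0 + 1720 = 1720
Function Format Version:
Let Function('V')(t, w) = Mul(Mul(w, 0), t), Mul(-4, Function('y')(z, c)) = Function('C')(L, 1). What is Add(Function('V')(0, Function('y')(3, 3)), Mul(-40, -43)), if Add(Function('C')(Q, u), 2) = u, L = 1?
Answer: 1720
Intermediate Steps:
Function('C')(Q, u) = Add(-2, u)
Function('y')(z, c) = Rational(1, 4) (Function('y')(z, c) = Mul(Rational(-1, 4), Add(-2, 1)) = Mul(Rational(-1, 4), -1) = Rational(1, 4))
Function('V')(t, w) = 0 (Function('V')(t, w) = Mul(0, t) = 0)
Add(Function('V')(0, Function('y')(3, 3)), Mul(-40, -43)) = Add(0, Mul(-40, -43)) = Add(0, 1720) = 1720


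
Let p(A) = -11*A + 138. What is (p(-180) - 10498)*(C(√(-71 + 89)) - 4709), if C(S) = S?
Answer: 39461420 - 25140*√2 ≈ 3.9426e+7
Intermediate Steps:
p(A) = 138 - 11*A
(p(-180) - 10498)*(C(√(-71 + 89)) - 4709) = ((138 - 11*(-180)) - 10498)*(√(-71 + 89) - 4709) = ((138 + 1980) - 10498)*(√18 - 4709) = (2118 - 10498)*(3*√2 - 4709) = -8380*(-4709 + 3*√2) = 39461420 - 25140*√2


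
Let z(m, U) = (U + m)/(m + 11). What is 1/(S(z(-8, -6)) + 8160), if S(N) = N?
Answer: 3/24466 ≈ 0.00012262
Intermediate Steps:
z(m, U) = (U + m)/(11 + m)
1/(S(z(-8, -6)) + 8160) = 1/((-6 - 8)/(11 - 8) + 8160) = 1/(-14/3 + 8160) = 1/(24466/3) = 3/24466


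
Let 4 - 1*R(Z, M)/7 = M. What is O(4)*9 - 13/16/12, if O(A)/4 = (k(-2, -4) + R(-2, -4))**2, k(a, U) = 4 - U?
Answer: 28311539/192 ≈ 1.4746e+5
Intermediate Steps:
R(Z, M) = 28 - 7*M
O(A) = 16384 (O(A) = 4*((4 - 1*(-4)) + (28 - 7*(-4)))**2 = 4*((4 + 4) + (28 + 28))**2 = 4*(8 + 56)**2 = 4*64**2 = 4*4096 = 16384)
O(4)*9 - 13/16/12 = 16384*9 - 13/16/12 = 147456 - 13*1/16*(1/12) = 147456 - 13/16*1/12 = 147456 - 13/192 = 28311539/192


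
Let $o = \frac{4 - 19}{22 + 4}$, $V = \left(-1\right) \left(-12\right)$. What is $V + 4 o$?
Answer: $\frac{126}{13} \approx 9.6923$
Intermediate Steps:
$V = 12$
$o = - \frac{15}{26} \approx -0.57692$
$V + 4 o = 12 + 4 \left(- \frac{15}{26}\right) = 12 - \frac{30}{13} = \frac{126}{13}$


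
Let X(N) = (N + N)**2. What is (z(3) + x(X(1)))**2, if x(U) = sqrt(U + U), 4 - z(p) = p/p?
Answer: 17 + 12*sqrt(2) ≈ 33.971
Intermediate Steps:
X(N) = 4*N**2 (X(N) = (2*N)**2 = 4*N**2)
z(p) = 3 (z(p) = 4 - p/p = 4 - 1*1 = 4 - 1 = 3)
x(U) = sqrt(2)*sqrt(U) (x(U) = sqrt(2*U) = sqrt(2)*sqrt(U))
(z(3) + x(X(1)))**2 = (3 + sqrt(2)*sqrt(4*1**2))**2 = (3 + sqrt(2)*sqrt(4*1))**2 = (3 + sqrt(2)*sqrt(4))**2 = (3 + sqrt(2)*2)**2 = (3 + 2*sqrt(2))**2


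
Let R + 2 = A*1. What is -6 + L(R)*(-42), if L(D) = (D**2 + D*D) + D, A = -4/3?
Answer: -2398/3 ≈ -799.33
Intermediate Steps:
A = -4/3 (A = -4*1/3 = -4/3 ≈ -1.3333)
R = -10/3 (R = -2 - 4/3*1 = -2 - 4/3 = -10/3 ≈ -3.3333)
L(D) = D + 2*D**2 (L(D) = (D**2 + D**2) + D = 2*D**2 + D = D + 2*D**2)
-6 + L(R)*(-42) = -6 - 10*(1 + 2*(-10/3))/3*(-42) = -6 - 10*(1 - 20/3)/3*(-42) = -6 - 10/3*(-17/3)*(-42) = -6 + (170/9)*(-42) = -6 - 2380/3 = -2398/3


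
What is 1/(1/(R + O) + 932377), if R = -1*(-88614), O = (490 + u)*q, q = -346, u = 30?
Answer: 91306/85131614361 ≈ 1.0725e-6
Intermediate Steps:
O = -179920 (O = (490 + 30)*(-346) = 520*(-346) = -179920)
R = 88614
1/(1/(R + O) + 932377) = 1/(1/(88614 - 179920) + 932377) = 1/(1/(-91306) + 932377) = 1/(-1/91306 + 932377) = 1/(85131614361/91306) = 91306/85131614361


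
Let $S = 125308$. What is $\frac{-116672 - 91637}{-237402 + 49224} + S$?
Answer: $\frac{23580417133}{188178} \approx 1.2531 \cdot 10^{5}$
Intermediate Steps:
$\frac{-116672 - 91637}{-237402 + 49224} + S = \frac{-116672 - 91637}{-237402 + 49224} + 125308 = - \frac{208309}{-188178} + 125308 = \left(-208309\right) \left(- \frac{1}{188178}\right) + 125308 = \frac{208309}{188178} + 125308 = \frac{23580417133}{188178}$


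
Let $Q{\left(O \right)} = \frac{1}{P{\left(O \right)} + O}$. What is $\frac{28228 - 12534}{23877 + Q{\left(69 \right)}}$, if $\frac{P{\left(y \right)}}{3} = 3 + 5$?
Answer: $\frac{729771}{1110281} \approx 0.65728$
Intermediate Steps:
$P{\left(y \right)} = 24$ ($P{\left(y \right)} = 3 \left(3 + 5\right) = 3 \cdot 8 = 24$)
$Q{\left(O \right)} = \frac{1}{24 + O}$
$\frac{28228 - 12534}{23877 + Q{\left(69 \right)}} = \frac{28228 - 12534}{23877 + \frac{1}{24 + 69}} = \frac{15694}{23877 + \frac{1}{93}} = \frac{15694}{\frac{2220562}{93}} = 15694 \cdot \frac{93}{2220562} = \frac{729771}{1110281}$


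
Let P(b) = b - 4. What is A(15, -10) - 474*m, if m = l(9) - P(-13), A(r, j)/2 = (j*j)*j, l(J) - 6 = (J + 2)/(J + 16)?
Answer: -327764/25 ≈ -13111.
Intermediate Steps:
l(J) = 6 + (2 + J)/(16 + J) (l(J) = 6 + (J + 2)/(J + 16) = 6 + (2 + J)/(16 + J))
A(r, j) = 2*j³ (A(r, j) = 2*((j*j)*j) = 2*(j²*j) = 2*j³)
P(b) = -4 + b
m = 586/25 (m = 7*(14 + 9)/(16 + 9) - (-4 - 13) = 7*23/25 - 1*(-17) = 7*(1/25)*23 + 17 = 161/25 + 17 = 586/25 ≈ 23.440)
A(15, -10) - 474*m = 2*(-10)³ - 474*586/25 = 2*(-1000) - 277764/25 = -2000 - 277764/25 = -327764/25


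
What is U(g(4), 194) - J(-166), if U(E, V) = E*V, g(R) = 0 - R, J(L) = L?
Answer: -610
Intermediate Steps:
g(R) = -R
U(g(4), 194) - J(-166) = -1*4*194 - 1*(-166) = -4*194 + 166 = -776 + 166 = -610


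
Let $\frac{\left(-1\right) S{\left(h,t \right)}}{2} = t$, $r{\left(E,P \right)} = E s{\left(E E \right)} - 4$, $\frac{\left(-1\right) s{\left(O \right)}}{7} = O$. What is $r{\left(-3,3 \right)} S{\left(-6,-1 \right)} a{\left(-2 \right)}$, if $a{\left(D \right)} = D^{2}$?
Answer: $1480$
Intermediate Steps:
$s{\left(O \right)} = - 7 O$
$r{\left(E,P \right)} = -4 - 7 E^{3}$ ($r{\left(E,P \right)} = E \left(- 7 E E\right) - 4 = E \left(- 7 E^{2}\right) - 4 = - 7 E^{3} - 4 = -4 - 7 E^{3}$)
$S{\left(h,t \right)} = - 2 t$
$r{\left(-3,3 \right)} S{\left(-6,-1 \right)} a{\left(-2 \right)} = \left(-4 - 7 \left(-3\right)^{3}\right) \left(\left(-2\right) \left(-1\right)\right) \left(-2\right)^{2} = \left(-4 - -189\right) 2 \cdot 4 = \left(-4 + 189\right) 2 \cdot 4 = 185 \cdot 2 \cdot 4 = 370 \cdot 4 = 1480$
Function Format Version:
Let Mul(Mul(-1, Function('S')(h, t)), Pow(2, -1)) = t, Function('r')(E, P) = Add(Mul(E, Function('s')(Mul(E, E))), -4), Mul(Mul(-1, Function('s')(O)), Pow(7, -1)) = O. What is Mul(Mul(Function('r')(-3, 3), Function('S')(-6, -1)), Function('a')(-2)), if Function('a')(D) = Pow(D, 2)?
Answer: 1480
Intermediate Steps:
Function('s')(O) = Mul(-7, O)
Function('r')(E, P) = Add(-4, Mul(-7, Pow(E, 3))) (Function('r')(E, P) = Add(Mul(E, Mul(-7, Mul(E, E))), -4) = Add(Mul(E, Mul(-7, Pow(E, 2))), -4) = Add(Mul(-7, Pow(E, 3)), -4) = Add(-4, Mul(-7, Pow(E, 3))))
Function('S')(h, t) = Mul(-2, t)
Mul(Mul(Function('r')(-3, 3), Function('S')(-6, -1)), Function('a')(-2)) = Mul(Mul(Add(-4, Mul(-7, Pow(-3, 3))), Mul(-2, -1)), Pow(-2, 2)) = Mul(Mul(Add(-4, Mul(-7, -27)), 2), 4) = Mul(Mul(Add(-4, 189), 2), 4) = Mul(Mul(185, 2), 4) = Mul(370, 4) = 1480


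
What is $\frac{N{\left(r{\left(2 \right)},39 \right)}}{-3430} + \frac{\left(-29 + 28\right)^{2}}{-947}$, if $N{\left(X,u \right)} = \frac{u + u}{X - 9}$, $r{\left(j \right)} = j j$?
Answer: $\frac{28358}{8120525} \approx 0.0034921$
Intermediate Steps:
$r{\left(j \right)} = j^{2}$
$N{\left(X,u \right)} = \frac{2 u}{-9 + X}$
$\frac{N{\left(r{\left(2 \right)},39 \right)}}{-3430} + \frac{\left(-29 + 28\right)^{2}}{-947} = \frac{2 \cdot 39 \frac{1}{-9 + 2^{2}}}{-3430} + \frac{\left(-29 + 28\right)^{2}}{-947} = 2 \cdot 39 \frac{1}{-9 + 4} \left(- \frac{1}{3430}\right) + \left(-1\right)^{2} \left(- \frac{1}{947}\right) = 2 \cdot 39 \frac{1}{-5} \left(- \frac{1}{3430}\right) + 1 \left(- \frac{1}{947}\right) = 2 \cdot 39 \left(- \frac{1}{5}\right) \left(- \frac{1}{3430}\right) - \frac{1}{947} = \left(- \frac{78}{5}\right) \left(- \frac{1}{3430}\right) - \frac{1}{947} = \frac{39}{8575} - \frac{1}{947} = \frac{28358}{8120525}$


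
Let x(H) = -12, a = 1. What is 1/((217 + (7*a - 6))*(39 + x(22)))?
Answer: 1/5886 ≈ 0.00016989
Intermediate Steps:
1/((217 + (7*a - 6))*(39 + x(22))) = 1/((217 + (7*1 - 6))*(39 - 12)) = 1/((217 + (7 - 6))*27) = 1/((217 + 1)*27) = 1/(218*27) = 1/5886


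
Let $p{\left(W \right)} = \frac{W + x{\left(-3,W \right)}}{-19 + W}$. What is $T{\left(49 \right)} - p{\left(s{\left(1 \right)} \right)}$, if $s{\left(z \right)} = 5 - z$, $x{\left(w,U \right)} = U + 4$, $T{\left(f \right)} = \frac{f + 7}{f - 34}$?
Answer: $\frac{68}{15} \approx 4.5333$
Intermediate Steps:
$T{\left(f \right)} = \frac{7 + f}{-34 + f}$
$x{\left(w,U \right)} = 4 + U$
$p{\left(W \right)} = \frac{4 + 2 W}{-19 + W}$ ($p{\left(W \right)} = \frac{W + \left(4 + W\right)}{-19 + W} = \frac{4 + 2 W}{-19 + W}$)
$T{\left(49 \right)} - p{\left(s{\left(1 \right)} \right)} = \frac{7 + 49}{-34 + 49} - \frac{2 \left(2 + \left(5 - 1\right)\right)}{-19 + \left(5 - 1\right)} = \frac{1}{15} \cdot 56 - \frac{2 \left(2 + \left(5 - 1\right)\right)}{-19 + \left(5 - 1\right)} = \frac{1}{15} \cdot 56 - \frac{2 \left(2 + 4\right)}{-19 + 4} = \frac{56}{15} - 2 \frac{1}{-15} \cdot 6 = \frac{56}{15} - 2 \left(- \frac{1}{15}\right) 6 = \frac{56}{15} - - \frac{4}{5} = \frac{56}{15} + \frac{4}{5} = \frac{68}{15}$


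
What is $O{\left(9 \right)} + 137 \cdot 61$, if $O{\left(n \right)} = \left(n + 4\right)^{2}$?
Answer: $8526$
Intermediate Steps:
$O{\left(n \right)} = \left(4 + n\right)^{2}$
$O{\left(9 \right)} + 137 \cdot 61 = \left(4 + 9\right)^{2} + 137 \cdot 61 = 13^{2} + 8357 = 169 + 8357 = 8526$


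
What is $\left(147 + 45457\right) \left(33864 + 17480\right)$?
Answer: $2341491776$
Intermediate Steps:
$\left(147 + 45457\right) \left(33864 + 17480\right) = 45604 \cdot 51344 = 2341491776$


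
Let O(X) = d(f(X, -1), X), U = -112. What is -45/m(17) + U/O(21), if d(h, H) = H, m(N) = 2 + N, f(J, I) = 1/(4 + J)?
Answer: -439/57 ≈ -7.7018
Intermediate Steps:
O(X) = X
-45/m(17) + U/O(21) = -45/(2 + 17) - 112/21 = -45/19 - 112*1/21 = -45*1/19 - 16/3 = -45/19 - 16/3 = -439/57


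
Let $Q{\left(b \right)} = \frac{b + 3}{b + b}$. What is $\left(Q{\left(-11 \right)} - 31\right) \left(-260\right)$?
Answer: $\frac{87620}{11} \approx 7965.5$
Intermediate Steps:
$Q{\left(b \right)} = \frac{3 + b}{2 b}$
$\left(Q{\left(-11 \right)} - 31\right) \left(-260\right) = \left(\frac{3 - 11}{2 \left(-11\right)} - 31\right) \left(-260\right) = \left(\frac{1}{2} \left(- \frac{1}{11}\right) \left(-8\right) - 31\right) \left(-260\right) = \left(\frac{4}{11} - 31\right) \left(-260\right) = \left(- \frac{337}{11}\right) \left(-260\right) = \frac{87620}{11}$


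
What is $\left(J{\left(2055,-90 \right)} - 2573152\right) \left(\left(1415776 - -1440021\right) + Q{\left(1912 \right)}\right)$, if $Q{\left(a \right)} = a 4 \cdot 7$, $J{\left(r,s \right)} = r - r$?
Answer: $-7486156027616$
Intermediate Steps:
$J{\left(r,s \right)} = 0$
$Q{\left(a \right)} = 28 a$ ($Q{\left(a \right)} = 4 a 7 = 28 a$)
$\left(J{\left(2055,-90 \right)} - 2573152\right) \left(\left(1415776 - -1440021\right) + Q{\left(1912 \right)}\right) = \left(0 - 2573152\right) \left(\left(1415776 - -1440021\right) + 28 \cdot 1912\right) = - 2573152 \left(\left(1415776 + 1440021\right) + 53536\right) = - 2573152 \left(2855797 + 53536\right) = \left(-2573152\right) 2909333 = -7486156027616$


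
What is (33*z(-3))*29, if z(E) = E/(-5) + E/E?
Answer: 7656/5 ≈ 1531.2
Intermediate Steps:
z(E) = 1 - E/5 (z(E) = E*(-⅕) + 1 = -E/5 + 1 = 1 - E/5)
(33*z(-3))*29 = (33*(1 - ⅕*(-3)))*29 = (33*(1 + ⅗))*29 = (33*(8/5))*29 = (264/5)*29 = 7656/5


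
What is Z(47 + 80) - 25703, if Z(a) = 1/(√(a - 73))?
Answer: -25703 + √6/18 ≈ -25703.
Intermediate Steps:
Z(a) = (-73 + a)^(-½) (Z(a) = 1/(√(-73 + a)) = (-73 + a)^(-½))
Z(47 + 80) - 25703 = (-73 + (47 + 80))^(-½) - 25703 = (-73 + 127)^(-½) - 25703 = 54^(-½) - 25703 = √6/18 - 25703 = -25703 + √6/18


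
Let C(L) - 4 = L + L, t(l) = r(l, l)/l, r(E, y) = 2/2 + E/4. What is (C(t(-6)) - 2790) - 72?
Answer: -17147/6 ≈ -2857.8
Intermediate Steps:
r(E, y) = 1 + E/4 (r(E, y) = 2*(½) + E*(¼) = 1 + E/4)
t(l) = (1 + l/4)/l
C(L) = 4 + 2*L (C(L) = 4 + (L + L) = 4 + 2*L)
(C(t(-6)) - 2790) - 72 = ((4 + 2*((¼)*(4 - 6)/(-6))) - 2790) - 72 = ((4 + 2*((¼)*(-⅙)*(-2))) - 2790) - 72 = ((4 + 2*(1/12)) - 2790) - 72 = ((4 + ⅙) - 2790) - 72 = (25/6 - 2790) - 72 = -16715/6 - 72 = -17147/6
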